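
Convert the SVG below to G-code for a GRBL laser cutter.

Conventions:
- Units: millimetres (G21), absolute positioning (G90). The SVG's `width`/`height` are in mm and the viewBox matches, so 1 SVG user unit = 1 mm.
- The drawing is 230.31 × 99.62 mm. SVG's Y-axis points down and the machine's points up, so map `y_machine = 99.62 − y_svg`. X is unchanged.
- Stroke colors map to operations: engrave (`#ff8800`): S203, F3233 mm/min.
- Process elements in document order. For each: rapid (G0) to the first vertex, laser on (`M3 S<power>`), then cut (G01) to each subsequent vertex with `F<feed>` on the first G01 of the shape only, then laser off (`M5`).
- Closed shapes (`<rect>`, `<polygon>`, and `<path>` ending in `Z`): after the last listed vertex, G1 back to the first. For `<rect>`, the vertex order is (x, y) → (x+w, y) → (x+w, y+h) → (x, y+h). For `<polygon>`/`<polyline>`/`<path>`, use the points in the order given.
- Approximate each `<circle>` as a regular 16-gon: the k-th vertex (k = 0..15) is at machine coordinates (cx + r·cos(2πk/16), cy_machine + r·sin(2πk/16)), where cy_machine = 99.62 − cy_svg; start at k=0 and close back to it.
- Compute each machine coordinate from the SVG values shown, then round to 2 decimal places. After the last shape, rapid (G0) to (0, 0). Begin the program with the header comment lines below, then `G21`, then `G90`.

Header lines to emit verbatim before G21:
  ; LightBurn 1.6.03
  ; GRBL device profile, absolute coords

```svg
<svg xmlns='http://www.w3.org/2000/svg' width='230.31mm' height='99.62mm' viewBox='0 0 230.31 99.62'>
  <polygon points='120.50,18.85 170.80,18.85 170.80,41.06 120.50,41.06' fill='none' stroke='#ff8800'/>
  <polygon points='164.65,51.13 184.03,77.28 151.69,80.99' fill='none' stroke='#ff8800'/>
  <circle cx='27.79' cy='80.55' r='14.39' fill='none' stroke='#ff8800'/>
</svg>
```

; LightBurn 1.6.03
; GRBL device profile, absolute coords
G21
G90
G0 X120.50 Y80.77
M3 S203
G01 X170.80 Y80.77 F3233
G01 X170.80 Y58.56
G01 X120.50 Y58.56
G01 X120.50 Y80.77
M5
G0 X164.65 Y48.49
M3 S203
G01 X184.03 Y22.34 F3233
G01 X151.69 Y18.63
G01 X164.65 Y48.49
M5
G0 X42.18 Y19.07
M3 S203
G01 X41.08 Y24.58 F3233
G01 X37.97 Y29.25
G01 X33.30 Y32.36
G01 X27.79 Y33.46
G01 X22.28 Y32.36
G01 X17.61 Y29.25
G01 X14.50 Y24.58
G01 X13.40 Y19.07
G01 X14.50 Y13.56
G01 X17.61 Y8.89
G01 X22.28 Y5.78
G01 X27.79 Y4.68
G01 X33.30 Y5.78
G01 X37.97 Y8.89
G01 X41.08 Y13.56
G01 X42.18 Y19.07
M5
G0 X0.00 Y0.00

1 u = 1 mm; y_m = 99.62 − y.

[1] `<polygon>` rectangle, #ff8800→engrave S203 F3233: (120.50,80.77) → (170.80,80.77) → (170.80,58.56) → (120.50,58.56) → (120.50,80.77) (closed)

[2] `<polygon>` regular polygon, #ff8800→engrave S203 F3233: (164.65,48.49) → (184.03,22.34) → (151.69,18.63) → (164.65,48.49) (closed)

[3] `<circle>` circle, #ff8800→engrave S203 F3233: (42.18,19.07) → (41.08,24.58) → (37.97,29.25) → (33.30,32.36) → (27.79,33.46) → (22.28,32.36) → (17.61,29.25) → (14.50,24.58) → (13.40,19.07) → (14.50,13.56) → (17.61,8.89) → (22.28,5.78) → (27.79,4.68) → (33.30,5.78) → (37.97,8.89) → (41.08,13.56) → (42.18,19.07) (closed)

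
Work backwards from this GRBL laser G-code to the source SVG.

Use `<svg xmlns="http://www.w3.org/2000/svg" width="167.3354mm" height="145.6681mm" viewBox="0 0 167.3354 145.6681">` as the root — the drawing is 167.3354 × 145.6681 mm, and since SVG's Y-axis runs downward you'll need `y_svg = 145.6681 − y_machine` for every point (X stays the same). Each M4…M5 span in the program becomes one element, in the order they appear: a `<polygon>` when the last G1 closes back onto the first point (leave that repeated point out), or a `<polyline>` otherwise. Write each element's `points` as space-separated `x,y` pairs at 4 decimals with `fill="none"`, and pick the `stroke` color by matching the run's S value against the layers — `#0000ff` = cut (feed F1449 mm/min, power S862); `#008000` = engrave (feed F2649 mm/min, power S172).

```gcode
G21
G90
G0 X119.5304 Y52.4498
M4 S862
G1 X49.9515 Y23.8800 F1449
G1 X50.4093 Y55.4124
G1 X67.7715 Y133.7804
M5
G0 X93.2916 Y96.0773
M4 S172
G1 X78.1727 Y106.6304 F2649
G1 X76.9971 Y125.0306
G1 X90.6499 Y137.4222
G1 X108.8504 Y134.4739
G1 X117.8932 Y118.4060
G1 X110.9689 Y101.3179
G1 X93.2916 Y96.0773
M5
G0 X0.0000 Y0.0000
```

y_svg = 145.6681 − y_m.

[1] S862→`#0000ff` (cut); open run; points: 119.5304,93.2183 49.9515,121.7881 50.4093,90.2557 67.7715,11.8877

[2] S172→`#008000` (engrave); closed run; points: 93.2916,49.5908 78.1727,39.0377 76.9971,20.6375 90.6499,8.2459 108.8504,11.1942 117.8932,27.2621 110.9689,44.3502

<svg xmlns="http://www.w3.org/2000/svg" width="167.3354mm" height="145.6681mm" viewBox="0 0 167.3354 145.6681">
  <polyline points="119.5304,93.2183 49.9515,121.7881 50.4093,90.2557 67.7715,11.8877" fill="none" stroke="#0000ff"/>
  <polygon points="93.2916,49.5908 78.1727,39.0377 76.9971,20.6375 90.6499,8.2459 108.8504,11.1942 117.8932,27.2621 110.9689,44.3502" fill="none" stroke="#008000"/>
</svg>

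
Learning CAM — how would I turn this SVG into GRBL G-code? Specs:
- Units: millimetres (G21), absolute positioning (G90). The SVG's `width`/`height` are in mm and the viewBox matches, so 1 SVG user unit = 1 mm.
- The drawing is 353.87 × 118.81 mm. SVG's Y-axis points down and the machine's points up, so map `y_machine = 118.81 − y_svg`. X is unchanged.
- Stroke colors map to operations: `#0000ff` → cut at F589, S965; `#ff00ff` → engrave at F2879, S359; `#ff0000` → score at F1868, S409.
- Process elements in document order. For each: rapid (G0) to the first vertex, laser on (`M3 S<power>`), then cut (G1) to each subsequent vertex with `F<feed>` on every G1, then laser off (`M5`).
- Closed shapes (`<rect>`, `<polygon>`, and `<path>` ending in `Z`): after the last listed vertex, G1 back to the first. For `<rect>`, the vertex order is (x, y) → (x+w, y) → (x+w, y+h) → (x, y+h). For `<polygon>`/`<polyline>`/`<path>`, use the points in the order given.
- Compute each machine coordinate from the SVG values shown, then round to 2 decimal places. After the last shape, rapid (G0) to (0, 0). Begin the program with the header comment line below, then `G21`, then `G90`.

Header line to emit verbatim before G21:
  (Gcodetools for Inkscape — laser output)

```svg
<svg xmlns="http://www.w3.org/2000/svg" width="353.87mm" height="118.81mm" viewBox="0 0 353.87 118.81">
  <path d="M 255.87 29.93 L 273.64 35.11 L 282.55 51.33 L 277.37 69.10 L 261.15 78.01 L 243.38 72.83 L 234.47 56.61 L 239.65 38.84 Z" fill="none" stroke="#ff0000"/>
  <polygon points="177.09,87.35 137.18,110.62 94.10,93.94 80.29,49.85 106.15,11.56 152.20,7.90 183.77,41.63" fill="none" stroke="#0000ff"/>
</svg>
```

(Gcodetools for Inkscape — laser output)
G21
G90
G0 X255.87 Y88.88
M3 S409
G1 X273.64 Y83.70 F1868
G1 X282.55 Y67.48 F1868
G1 X277.37 Y49.71 F1868
G1 X261.15 Y40.80 F1868
G1 X243.38 Y45.98 F1868
G1 X234.47 Y62.20 F1868
G1 X239.65 Y79.97 F1868
G1 X255.87 Y88.88 F1868
M5
G0 X177.09 Y31.46
M3 S965
G1 X137.18 Y8.19 F589
G1 X94.10 Y24.87 F589
G1 X80.29 Y68.96 F589
G1 X106.15 Y107.25 F589
G1 X152.20 Y110.91 F589
G1 X183.77 Y77.18 F589
G1 X177.09 Y31.46 F589
M5
G0 X0.00 Y0.00

1 u = 1 mm; y_m = 118.81 − y.

[1] `<path>` regular polygon, #ff0000→score S409 F1868: (255.87,88.88) → (273.64,83.70) → (282.55,67.48) → (277.37,49.71) → (261.15,40.80) → (243.38,45.98) → (234.47,62.20) → (239.65,79.97) → (255.87,88.88) (closed)

[2] `<polygon>` regular polygon, #0000ff→cut S965 F589: (177.09,31.46) → (137.18,8.19) → (94.10,24.87) → (80.29,68.96) → (106.15,107.25) → (152.20,110.91) → (183.77,77.18) → (177.09,31.46) (closed)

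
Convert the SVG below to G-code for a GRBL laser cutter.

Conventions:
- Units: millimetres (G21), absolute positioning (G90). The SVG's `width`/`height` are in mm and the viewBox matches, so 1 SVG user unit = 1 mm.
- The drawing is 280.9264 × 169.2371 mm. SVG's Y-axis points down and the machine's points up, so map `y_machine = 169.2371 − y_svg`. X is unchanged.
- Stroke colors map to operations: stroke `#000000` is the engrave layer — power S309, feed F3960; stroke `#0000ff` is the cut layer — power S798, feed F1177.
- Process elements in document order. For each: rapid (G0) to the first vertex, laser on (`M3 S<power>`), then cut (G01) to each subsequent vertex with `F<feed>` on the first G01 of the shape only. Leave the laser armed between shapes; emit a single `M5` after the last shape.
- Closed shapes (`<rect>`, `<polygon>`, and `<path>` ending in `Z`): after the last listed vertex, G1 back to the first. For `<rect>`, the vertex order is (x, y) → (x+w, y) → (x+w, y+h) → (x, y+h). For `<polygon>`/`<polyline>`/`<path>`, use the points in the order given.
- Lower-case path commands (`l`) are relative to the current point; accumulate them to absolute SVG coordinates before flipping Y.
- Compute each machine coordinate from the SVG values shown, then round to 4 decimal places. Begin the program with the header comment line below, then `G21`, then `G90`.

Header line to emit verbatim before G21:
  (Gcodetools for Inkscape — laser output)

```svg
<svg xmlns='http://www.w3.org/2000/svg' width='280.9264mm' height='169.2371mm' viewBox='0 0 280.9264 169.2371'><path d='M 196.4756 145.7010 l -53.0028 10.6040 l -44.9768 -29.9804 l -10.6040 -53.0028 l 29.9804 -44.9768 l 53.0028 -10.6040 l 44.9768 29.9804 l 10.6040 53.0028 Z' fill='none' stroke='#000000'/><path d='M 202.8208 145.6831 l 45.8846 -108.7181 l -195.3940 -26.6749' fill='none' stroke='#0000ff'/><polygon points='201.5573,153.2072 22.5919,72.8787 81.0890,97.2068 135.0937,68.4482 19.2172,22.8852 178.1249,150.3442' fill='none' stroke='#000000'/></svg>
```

(Gcodetools for Inkscape — laser output)
G21
G90
G0 X196.4756 Y23.5361
M3 S309
G01 X143.4728 Y12.9321 F3960
G01 X98.4960 Y42.9125
G01 X87.8920 Y95.9153
G01 X117.8724 Y140.8921
G01 X170.8752 Y151.4961
G01 X215.8520 Y121.5157
G01 X226.4560 Y68.5129
G01 X196.4756 Y23.5361
G0 X202.8208 Y23.5540
M3 S798
G01 X248.7054 Y132.2721 F1177
G01 X53.3114 Y158.9470
G0 X201.5573 Y16.0299
M3 S309
G01 X22.5919 Y96.3584 F3960
G01 X81.0890 Y72.0303
G01 X135.0937 Y100.7889
G01 X19.2172 Y146.3519
G01 X178.1249 Y18.8929
G01 X201.5573 Y16.0299
M5

Since the viewBox matches the mm dimensions, user units are millimetres directly. The only transform is the Y-flip y_m = 169.2371 − y_svg.

Shape 1 is a regular polygon drawn with `<path>`. Its stroke #000000 means engrave at S309, F3960. After flipping Y the toolpath is (196.4756,23.5361) → (143.4728,12.9321) → (98.4960,42.9125) → (87.8920,95.9153) → (117.8724,140.8921) → (170.8752,151.4961) → (215.8520,121.5157) → (226.4560,68.5129) → (196.4756,23.5361), returning to the start.

Shape 2 is a open polyline drawn with `<path>`. Its stroke #0000ff means cut at S798, F1177. After flipping Y the toolpath is (202.8208,23.5540) → (248.7054,132.2721) → (53.3114,158.9470).

Shape 3 is a closed polygon drawn with `<polygon>`. Its stroke #000000 means engrave at S309, F3960. After flipping Y the toolpath is (201.5573,16.0299) → (22.5919,96.3584) → (81.0890,72.0303) → (135.0937,100.7889) → (19.2172,146.3519) → (178.1249,18.8929) → (201.5573,16.0299), returning to the start.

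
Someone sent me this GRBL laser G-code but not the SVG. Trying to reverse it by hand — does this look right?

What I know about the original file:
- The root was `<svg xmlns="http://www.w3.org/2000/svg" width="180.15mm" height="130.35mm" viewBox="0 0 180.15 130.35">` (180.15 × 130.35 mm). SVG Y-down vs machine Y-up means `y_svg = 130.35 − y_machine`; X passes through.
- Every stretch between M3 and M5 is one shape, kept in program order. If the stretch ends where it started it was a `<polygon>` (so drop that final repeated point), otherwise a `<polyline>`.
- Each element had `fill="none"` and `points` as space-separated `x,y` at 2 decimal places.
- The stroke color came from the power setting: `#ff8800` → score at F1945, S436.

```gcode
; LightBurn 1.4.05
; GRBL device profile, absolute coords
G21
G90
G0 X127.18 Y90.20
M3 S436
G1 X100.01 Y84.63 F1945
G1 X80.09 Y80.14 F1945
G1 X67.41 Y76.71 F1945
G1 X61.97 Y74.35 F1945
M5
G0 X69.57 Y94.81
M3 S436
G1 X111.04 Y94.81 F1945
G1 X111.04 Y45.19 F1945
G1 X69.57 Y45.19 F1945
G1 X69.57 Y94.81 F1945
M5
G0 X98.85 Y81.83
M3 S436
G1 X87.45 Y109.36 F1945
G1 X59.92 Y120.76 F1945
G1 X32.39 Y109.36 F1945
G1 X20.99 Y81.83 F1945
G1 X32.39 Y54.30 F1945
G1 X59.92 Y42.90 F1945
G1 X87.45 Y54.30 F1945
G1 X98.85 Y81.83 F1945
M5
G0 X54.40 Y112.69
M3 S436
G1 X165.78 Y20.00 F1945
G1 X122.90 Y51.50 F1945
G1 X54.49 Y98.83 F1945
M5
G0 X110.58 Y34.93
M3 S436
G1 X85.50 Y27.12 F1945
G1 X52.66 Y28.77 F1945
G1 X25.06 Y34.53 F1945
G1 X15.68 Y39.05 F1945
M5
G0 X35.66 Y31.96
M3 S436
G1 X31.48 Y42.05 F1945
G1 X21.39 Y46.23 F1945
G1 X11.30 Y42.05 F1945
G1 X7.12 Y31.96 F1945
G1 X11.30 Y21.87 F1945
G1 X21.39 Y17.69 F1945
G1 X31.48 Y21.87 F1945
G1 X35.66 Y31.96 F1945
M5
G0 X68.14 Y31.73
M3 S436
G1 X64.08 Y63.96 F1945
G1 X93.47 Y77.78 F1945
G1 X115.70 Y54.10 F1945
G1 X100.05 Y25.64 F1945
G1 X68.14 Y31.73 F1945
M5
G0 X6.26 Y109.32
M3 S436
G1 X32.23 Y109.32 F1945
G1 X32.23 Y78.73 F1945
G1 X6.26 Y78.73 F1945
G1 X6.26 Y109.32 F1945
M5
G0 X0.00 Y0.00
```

<svg xmlns="http://www.w3.org/2000/svg" width="180.15mm" height="130.35mm" viewBox="0 0 180.15 130.35">
  <polyline points="127.18,40.15 100.01,45.72 80.09,50.21 67.41,53.64 61.97,56.00" fill="none" stroke="#ff8800"/>
  <polygon points="69.57,35.54 111.04,35.54 111.04,85.16 69.57,85.16" fill="none" stroke="#ff8800"/>
  <polygon points="98.85,48.52 87.45,20.99 59.92,9.59 32.39,20.99 20.99,48.52 32.39,76.05 59.92,87.45 87.45,76.05" fill="none" stroke="#ff8800"/>
  <polyline points="54.40,17.66 165.78,110.35 122.90,78.85 54.49,31.52" fill="none" stroke="#ff8800"/>
  <polyline points="110.58,95.42 85.50,103.23 52.66,101.58 25.06,95.82 15.68,91.30" fill="none" stroke="#ff8800"/>
  <polygon points="35.66,98.39 31.48,88.30 21.39,84.12 11.30,88.30 7.12,98.39 11.30,108.48 21.39,112.66 31.48,108.48" fill="none" stroke="#ff8800"/>
  <polygon points="68.14,98.62 64.08,66.39 93.47,52.57 115.70,76.25 100.05,104.71" fill="none" stroke="#ff8800"/>
  <polygon points="6.26,21.03 32.23,21.03 32.23,51.62 6.26,51.62" fill="none" stroke="#ff8800"/>
</svg>

Machine Y-up, SVG Y-down with viewBox height 130.35, so y_svg = 130.35 − y_machine; X carries over. Every run uses S436, so all elements get stroke `#ff8800` (score).

Run 1: The run is open, so emit a `<polyline>` with points (Y-flipped): 127.18,40.15 100.01,45.72 80.09,50.21 67.41,53.64 61.97,56.00.

Run 2: The run returns to its start, so emit a `<polygon>` with points (Y-flipped): 69.57,35.54 111.04,35.54 111.04,85.16 69.57,85.16.

Run 3: The run returns to its start, so emit a `<polygon>` with points (Y-flipped): 98.85,48.52 87.45,20.99 59.92,9.59 32.39,20.99 20.99,48.52 32.39,76.05 59.92,87.45 87.45,76.05.

Run 4: The run is open, so emit a `<polyline>` with points (Y-flipped): 54.40,17.66 165.78,110.35 122.90,78.85 54.49,31.52.

Run 5: The run is open, so emit a `<polyline>` with points (Y-flipped): 110.58,95.42 85.50,103.23 52.66,101.58 25.06,95.82 15.68,91.30.

Run 6: The run returns to its start, so emit a `<polygon>` with points (Y-flipped): 35.66,98.39 31.48,88.30 21.39,84.12 11.30,88.30 7.12,98.39 11.30,108.48 21.39,112.66 31.48,108.48.

Run 7: The run returns to its start, so emit a `<polygon>` with points (Y-flipped): 68.14,98.62 64.08,66.39 93.47,52.57 115.70,76.25 100.05,104.71.

Run 8: The run returns to its start, so emit a `<polygon>` with points (Y-flipped): 6.26,21.03 32.23,21.03 32.23,51.62 6.26,51.62.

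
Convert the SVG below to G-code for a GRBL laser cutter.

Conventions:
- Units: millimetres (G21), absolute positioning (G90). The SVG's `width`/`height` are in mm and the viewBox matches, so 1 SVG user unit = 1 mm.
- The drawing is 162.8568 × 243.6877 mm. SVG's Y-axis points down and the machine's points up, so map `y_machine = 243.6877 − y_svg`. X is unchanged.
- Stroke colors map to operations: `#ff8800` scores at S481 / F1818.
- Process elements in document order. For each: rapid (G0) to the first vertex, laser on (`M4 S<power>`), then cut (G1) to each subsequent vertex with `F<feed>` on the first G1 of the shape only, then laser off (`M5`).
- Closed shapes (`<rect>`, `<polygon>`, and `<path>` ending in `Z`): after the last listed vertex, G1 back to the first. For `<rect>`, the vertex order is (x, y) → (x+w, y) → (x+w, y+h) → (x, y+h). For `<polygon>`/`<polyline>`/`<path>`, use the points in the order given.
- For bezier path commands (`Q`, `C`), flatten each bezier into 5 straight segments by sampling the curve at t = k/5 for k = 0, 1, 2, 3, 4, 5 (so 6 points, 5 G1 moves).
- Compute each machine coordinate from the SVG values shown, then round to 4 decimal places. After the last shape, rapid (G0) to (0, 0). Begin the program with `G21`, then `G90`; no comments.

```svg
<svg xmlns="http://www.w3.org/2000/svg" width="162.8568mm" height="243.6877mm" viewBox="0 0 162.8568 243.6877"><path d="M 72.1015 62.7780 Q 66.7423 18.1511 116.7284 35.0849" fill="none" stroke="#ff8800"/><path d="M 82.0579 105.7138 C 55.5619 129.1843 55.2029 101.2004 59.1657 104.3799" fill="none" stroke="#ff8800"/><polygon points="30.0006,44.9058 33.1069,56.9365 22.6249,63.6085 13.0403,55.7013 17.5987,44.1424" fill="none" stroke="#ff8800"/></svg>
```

Since the viewBox matches the mm dimensions, user units are millimetres directly. The only transform is the Y-flip y_m = 243.6877 − y_svg.

Shape 1 is a quadratic bezier drawn with `<path>`. Its stroke #ff8800 means score at S481, F1818. After flipping Y the toolpath is (72.1015,180.9097) → (72.1716,196.2980) → (76.6694,206.7615) → (85.5948,212.3001) → (98.9478,212.9139) → (116.7284,208.6028).

Shape 2 is a cubic bezier drawn with `<path>`. Its stroke #ff8800 means score at S481, F1818. After flipping Y the toolpath is (82.0579,137.9739) → (69.1222,129.4052) → (61.4123,129.2199) → (57.8810,133.4523) → (57.4812,138.1368) → (59.1657,139.3078).

Shape 3 is a regular polygon drawn with `<polygon>`. Its stroke #ff8800 means score at S481, F1818. After flipping Y the toolpath is (30.0006,198.7819) → (33.1069,186.7512) → (22.6249,180.0792) → (13.0403,187.9864) → (17.5987,199.5453) → (30.0006,198.7819), returning to the start.

G21
G90
G0 X72.1015 Y180.9097
M4 S481
G1 X72.1716 Y196.2980 F1818
G1 X76.6694 Y206.7615
G1 X85.5948 Y212.3001
G1 X98.9478 Y212.9139
G1 X116.7284 Y208.6028
M5
G0 X82.0579 Y137.9739
M4 S481
G1 X69.1222 Y129.4052 F1818
G1 X61.4123 Y129.2199
G1 X57.8810 Y133.4523
G1 X57.4812 Y138.1368
G1 X59.1657 Y139.3078
M5
G0 X30.0006 Y198.7819
M4 S481
G1 X33.1069 Y186.7512 F1818
G1 X22.6249 Y180.0792
G1 X13.0403 Y187.9864
G1 X17.5987 Y199.5453
G1 X30.0006 Y198.7819
M5
G0 X0.0000 Y0.0000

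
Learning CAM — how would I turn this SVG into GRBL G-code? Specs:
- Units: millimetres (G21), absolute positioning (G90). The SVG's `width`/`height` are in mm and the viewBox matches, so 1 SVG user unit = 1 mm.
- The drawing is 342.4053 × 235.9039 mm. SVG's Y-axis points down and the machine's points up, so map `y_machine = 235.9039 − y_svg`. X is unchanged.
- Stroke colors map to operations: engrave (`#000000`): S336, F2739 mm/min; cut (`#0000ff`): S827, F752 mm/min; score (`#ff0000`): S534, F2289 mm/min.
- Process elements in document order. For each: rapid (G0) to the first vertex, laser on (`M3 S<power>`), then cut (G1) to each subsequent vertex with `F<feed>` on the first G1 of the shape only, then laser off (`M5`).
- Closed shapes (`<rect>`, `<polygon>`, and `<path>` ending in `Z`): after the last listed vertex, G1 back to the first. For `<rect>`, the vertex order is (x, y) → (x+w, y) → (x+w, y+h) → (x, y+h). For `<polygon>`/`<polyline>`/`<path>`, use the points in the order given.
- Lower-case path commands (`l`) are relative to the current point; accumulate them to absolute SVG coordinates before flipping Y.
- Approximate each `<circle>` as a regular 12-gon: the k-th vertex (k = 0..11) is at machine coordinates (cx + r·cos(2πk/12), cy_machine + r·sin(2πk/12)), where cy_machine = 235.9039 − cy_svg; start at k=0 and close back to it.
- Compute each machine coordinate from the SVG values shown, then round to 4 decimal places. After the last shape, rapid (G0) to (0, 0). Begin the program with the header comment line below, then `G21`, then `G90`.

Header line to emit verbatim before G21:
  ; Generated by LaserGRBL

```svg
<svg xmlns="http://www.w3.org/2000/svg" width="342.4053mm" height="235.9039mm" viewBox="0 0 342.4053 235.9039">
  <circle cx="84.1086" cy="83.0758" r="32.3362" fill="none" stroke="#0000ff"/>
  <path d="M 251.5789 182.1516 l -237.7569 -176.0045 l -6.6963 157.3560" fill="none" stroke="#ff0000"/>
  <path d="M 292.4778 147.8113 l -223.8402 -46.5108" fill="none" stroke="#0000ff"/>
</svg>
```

; Generated by LaserGRBL
G21
G90
G0 X116.4448 Y152.8281
M3 S827
G1 X112.1126 Y168.9962 F752
G1 X100.2767 Y180.8321
G1 X84.1086 Y185.1643
G1 X67.9405 Y180.8321
G1 X56.1046 Y168.9962
G1 X51.7724 Y152.8281
G1 X56.1046 Y136.6600
G1 X67.9405 Y124.8241
G1 X84.1086 Y120.4919
G1 X100.2767 Y124.8241
G1 X112.1126 Y136.6600
G1 X116.4448 Y152.8281
M5
G0 X251.5789 Y53.7523
M3 S534
G1 X13.8220 Y229.7568 F2289
G1 X7.1257 Y72.4008
M5
G0 X292.4778 Y88.0926
M3 S827
G1 X68.6376 Y134.6034 F752
M5
G0 X0.0000 Y0.0000

viewBox `0 0 342.4053 235.9039` with mm width/height → 1 unit = 1 mm. Flip: y_m = 235.9039 − y_svg.

**Shape 1** — `<circle>` circle, stroke `#0000ff` → cut (S827, F752). Machine vertices: (116.4448,152.8281) → (112.1126,168.9962) → (100.2767,180.8321) → (84.1086,185.1643) → (67.9405,180.8321) → (56.1046,168.9962) → (51.7724,152.8281) → (56.1046,136.6600) → (67.9405,124.8241) → (84.1086,120.4919) → (100.2767,124.8241) → (112.1126,136.6600) → (116.4448,152.8281). Closed: final G1 returns to the first vertex.

**Shape 2** — `<path>` open polyline, stroke `#ff0000` → score (S534, F2289). Machine vertices: (251.5789,53.7523) → (13.8220,229.7568) → (7.1257,72.4008). Open path.

**Shape 3** — `<path>` line segment, stroke `#0000ff` → cut (S827, F752). Machine vertices: (292.4778,88.0926) → (68.6376,134.6034). Open path.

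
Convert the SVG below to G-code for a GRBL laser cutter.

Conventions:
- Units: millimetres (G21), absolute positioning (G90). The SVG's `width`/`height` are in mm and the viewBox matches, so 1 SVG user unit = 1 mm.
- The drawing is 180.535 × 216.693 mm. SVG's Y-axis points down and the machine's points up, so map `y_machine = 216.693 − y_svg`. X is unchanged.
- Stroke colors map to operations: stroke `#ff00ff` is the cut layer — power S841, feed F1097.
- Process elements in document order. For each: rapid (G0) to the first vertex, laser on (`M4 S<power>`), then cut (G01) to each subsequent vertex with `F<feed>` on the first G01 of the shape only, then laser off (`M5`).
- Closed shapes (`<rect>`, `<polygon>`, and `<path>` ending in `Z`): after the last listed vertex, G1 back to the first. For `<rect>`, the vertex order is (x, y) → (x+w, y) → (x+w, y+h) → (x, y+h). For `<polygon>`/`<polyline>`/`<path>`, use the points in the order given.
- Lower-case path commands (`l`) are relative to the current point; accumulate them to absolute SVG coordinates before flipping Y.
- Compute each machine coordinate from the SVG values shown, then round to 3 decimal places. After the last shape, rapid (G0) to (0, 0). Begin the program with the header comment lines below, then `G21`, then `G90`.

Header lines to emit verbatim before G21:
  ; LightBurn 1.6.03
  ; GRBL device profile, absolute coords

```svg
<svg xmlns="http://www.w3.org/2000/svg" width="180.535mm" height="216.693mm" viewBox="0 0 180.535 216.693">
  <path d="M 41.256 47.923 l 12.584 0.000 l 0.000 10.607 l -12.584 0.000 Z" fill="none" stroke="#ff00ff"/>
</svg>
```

1 u = 1 mm; y_m = 216.693 − y.

[1] `<path>` rectangle, #ff00ff→cut S841 F1097: (41.256,168.770) → (53.840,168.770) → (53.840,158.163) → (41.256,158.163) → (41.256,168.770) (closed)

; LightBurn 1.6.03
; GRBL device profile, absolute coords
G21
G90
G0 X41.256 Y168.770
M4 S841
G01 X53.840 Y168.770 F1097
G01 X53.840 Y158.163
G01 X41.256 Y158.163
G01 X41.256 Y168.770
M5
G0 X0.000 Y0.000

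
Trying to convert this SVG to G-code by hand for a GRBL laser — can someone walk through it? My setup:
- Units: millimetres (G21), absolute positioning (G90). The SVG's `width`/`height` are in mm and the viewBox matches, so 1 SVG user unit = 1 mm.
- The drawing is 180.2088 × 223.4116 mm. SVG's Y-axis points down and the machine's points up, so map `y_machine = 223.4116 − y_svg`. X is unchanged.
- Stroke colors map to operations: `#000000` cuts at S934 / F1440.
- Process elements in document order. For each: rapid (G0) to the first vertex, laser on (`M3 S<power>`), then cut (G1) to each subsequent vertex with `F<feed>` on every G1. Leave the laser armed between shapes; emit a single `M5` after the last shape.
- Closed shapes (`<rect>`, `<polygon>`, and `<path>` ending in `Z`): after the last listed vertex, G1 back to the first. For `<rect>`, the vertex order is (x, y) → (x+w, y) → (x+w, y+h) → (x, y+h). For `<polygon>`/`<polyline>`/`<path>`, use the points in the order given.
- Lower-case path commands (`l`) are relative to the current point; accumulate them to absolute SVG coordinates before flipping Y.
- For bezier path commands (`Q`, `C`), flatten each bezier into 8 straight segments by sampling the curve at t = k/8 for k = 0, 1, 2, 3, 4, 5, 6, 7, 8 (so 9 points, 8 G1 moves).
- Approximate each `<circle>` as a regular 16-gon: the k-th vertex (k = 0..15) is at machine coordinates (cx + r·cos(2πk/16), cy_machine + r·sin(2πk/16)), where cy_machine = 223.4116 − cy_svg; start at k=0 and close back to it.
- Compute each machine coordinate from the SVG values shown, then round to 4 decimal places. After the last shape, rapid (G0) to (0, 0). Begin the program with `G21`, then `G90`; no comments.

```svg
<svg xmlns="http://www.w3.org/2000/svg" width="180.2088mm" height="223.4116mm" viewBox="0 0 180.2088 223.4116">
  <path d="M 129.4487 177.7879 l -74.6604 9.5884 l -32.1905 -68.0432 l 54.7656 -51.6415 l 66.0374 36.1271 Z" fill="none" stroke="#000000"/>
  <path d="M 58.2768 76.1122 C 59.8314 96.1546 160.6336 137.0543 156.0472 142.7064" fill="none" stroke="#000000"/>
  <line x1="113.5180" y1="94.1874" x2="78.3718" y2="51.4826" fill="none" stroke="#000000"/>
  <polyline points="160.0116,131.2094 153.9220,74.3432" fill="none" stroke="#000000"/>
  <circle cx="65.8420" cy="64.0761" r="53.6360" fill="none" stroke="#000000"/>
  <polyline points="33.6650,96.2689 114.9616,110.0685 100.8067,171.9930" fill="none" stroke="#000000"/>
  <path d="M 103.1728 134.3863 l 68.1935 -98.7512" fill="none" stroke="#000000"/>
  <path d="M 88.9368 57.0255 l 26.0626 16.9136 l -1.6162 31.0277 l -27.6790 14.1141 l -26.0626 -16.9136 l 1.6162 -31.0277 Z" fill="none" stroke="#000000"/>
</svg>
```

Since the viewBox matches the mm dimensions, user units are millimetres directly. The only transform is the Y-flip y_m = 223.4116 − y_svg.

Shape 1 is a regular polygon drawn with `<path>`. Its stroke #000000 means cut at S934, F1440. After flipping Y the toolpath is (129.4487,45.6237) → (54.7883,36.0353) → (22.5978,104.0785) → (77.3634,155.7200) → (143.4008,119.5929) → (129.4487,45.6237), returning to the start.

Shape 2 is a cubic bezier drawn with `<path>`. Its stroke #000000 means cut at S934, F1440. After flipping Y the toolpath is (58.2768,147.2994) → (63.1123,138.9154) → (74.8542,129.2335) → (91.1044,118.9112) → (109.4649,108.6059) → (127.5374,98.9752) → (142.9241,90.6766) → (153.2267,84.3674) → (156.0472,80.7052).

Shape 3 is a line segment drawn with `<line>`. Its stroke #000000 means cut at S934, F1440. After flipping Y the toolpath is (113.5180,129.2242) → (78.3718,171.9290).

Shape 4 is a line segment drawn with `<polyline>`. Its stroke #000000 means cut at S934, F1440. After flipping Y the toolpath is (160.0116,92.2022) → (153.9220,149.0684).

Shape 5 is a circle drawn with `<circle>`. Its stroke #000000 means cut at S934, F1440. After flipping Y the toolpath is (119.4780,159.3355) → (115.3952,179.8611) → (103.7684,197.2619) → (86.3676,208.8887) → (65.8420,212.9715) → (45.3164,208.8887) → (27.9156,197.2619) → (16.2888,179.8611) → (12.2060,159.3355) → (16.2888,138.8099) → (27.9156,121.4091) → (45.3164,109.7823) → (65.8420,105.6995) → (86.3676,109.7823) → (103.7684,121.4091) → (115.3952,138.8099) → (119.4780,159.3355), returning to the start.

Shape 6 is a open polyline drawn with `<polyline>`. Its stroke #000000 means cut at S934, F1440. After flipping Y the toolpath is (33.6650,127.1427) → (114.9616,113.3431) → (100.8067,51.4186).

Shape 7 is a line segment drawn with `<path>`. Its stroke #000000 means cut at S934, F1440. After flipping Y the toolpath is (103.1728,89.0253) → (171.3663,187.7765).

Shape 8 is a regular polygon drawn with `<path>`. Its stroke #000000 means cut at S934, F1440. After flipping Y the toolpath is (88.9368,166.3861) → (114.9994,149.4725) → (113.3832,118.4448) → (85.7042,104.3307) → (59.6416,121.2443) → (61.2578,152.2720) → (88.9368,166.3861), returning to the start.

G21
G90
G0 X129.4487 Y45.6237
M3 S934
G1 X54.7883 Y36.0353 F1440
G1 X22.5978 Y104.0785 F1440
G1 X77.3634 Y155.7200 F1440
G1 X143.4008 Y119.5929 F1440
G1 X129.4487 Y45.6237 F1440
G0 X58.2768 Y147.2994
M3 S934
G1 X63.1123 Y138.9154 F1440
G1 X74.8542 Y129.2335 F1440
G1 X91.1044 Y118.9112 F1440
G1 X109.4649 Y108.6059 F1440
G1 X127.5374 Y98.9752 F1440
G1 X142.9241 Y90.6766 F1440
G1 X153.2267 Y84.3674 F1440
G1 X156.0472 Y80.7052 F1440
G0 X113.5180 Y129.2242
M3 S934
G1 X78.3718 Y171.9290 F1440
G0 X160.0116 Y92.2022
M3 S934
G1 X153.9220 Y149.0684 F1440
G0 X119.4780 Y159.3355
M3 S934
G1 X115.3952 Y179.8611 F1440
G1 X103.7684 Y197.2619 F1440
G1 X86.3676 Y208.8887 F1440
G1 X65.8420 Y212.9715 F1440
G1 X45.3164 Y208.8887 F1440
G1 X27.9156 Y197.2619 F1440
G1 X16.2888 Y179.8611 F1440
G1 X12.2060 Y159.3355 F1440
G1 X16.2888 Y138.8099 F1440
G1 X27.9156 Y121.4091 F1440
G1 X45.3164 Y109.7823 F1440
G1 X65.8420 Y105.6995 F1440
G1 X86.3676 Y109.7823 F1440
G1 X103.7684 Y121.4091 F1440
G1 X115.3952 Y138.8099 F1440
G1 X119.4780 Y159.3355 F1440
G0 X33.6650 Y127.1427
M3 S934
G1 X114.9616 Y113.3431 F1440
G1 X100.8067 Y51.4186 F1440
G0 X103.1728 Y89.0253
M3 S934
G1 X171.3663 Y187.7765 F1440
G0 X88.9368 Y166.3861
M3 S934
G1 X114.9994 Y149.4725 F1440
G1 X113.3832 Y118.4448 F1440
G1 X85.7042 Y104.3307 F1440
G1 X59.6416 Y121.2443 F1440
G1 X61.2578 Y152.2720 F1440
G1 X88.9368 Y166.3861 F1440
M5
G0 X0.0000 Y0.0000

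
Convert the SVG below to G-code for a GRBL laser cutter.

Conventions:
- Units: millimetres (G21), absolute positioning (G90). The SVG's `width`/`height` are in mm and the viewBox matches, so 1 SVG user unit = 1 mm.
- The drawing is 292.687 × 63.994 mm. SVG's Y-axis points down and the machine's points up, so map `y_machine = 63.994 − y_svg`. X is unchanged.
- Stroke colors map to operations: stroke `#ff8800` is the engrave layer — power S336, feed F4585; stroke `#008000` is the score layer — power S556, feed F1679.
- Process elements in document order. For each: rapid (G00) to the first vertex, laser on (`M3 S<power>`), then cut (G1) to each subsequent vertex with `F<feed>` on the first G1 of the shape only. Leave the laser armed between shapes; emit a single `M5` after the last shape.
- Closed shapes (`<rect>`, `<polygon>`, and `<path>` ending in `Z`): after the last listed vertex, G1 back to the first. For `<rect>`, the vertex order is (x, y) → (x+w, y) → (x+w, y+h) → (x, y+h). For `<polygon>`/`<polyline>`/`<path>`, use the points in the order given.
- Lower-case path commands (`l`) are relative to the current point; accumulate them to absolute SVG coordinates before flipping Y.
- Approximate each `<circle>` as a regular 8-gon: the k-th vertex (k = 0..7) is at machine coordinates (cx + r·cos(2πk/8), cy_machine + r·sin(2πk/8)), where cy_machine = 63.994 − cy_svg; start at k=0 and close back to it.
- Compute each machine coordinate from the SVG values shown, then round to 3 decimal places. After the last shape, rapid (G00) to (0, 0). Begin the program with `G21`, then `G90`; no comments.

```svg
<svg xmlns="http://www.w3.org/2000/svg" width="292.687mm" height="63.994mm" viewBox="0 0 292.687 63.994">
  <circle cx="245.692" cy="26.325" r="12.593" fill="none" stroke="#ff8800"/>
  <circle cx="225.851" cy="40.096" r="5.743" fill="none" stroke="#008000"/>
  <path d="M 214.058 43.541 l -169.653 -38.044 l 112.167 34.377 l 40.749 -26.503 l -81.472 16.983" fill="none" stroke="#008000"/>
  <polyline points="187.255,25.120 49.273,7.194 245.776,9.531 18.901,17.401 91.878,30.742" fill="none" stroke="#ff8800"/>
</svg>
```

Since the viewBox matches the mm dimensions, user units are millimetres directly. The only transform is the Y-flip y_m = 63.994 − y_svg.

Shape 1 is a circle drawn with `<circle>`. Its stroke #ff8800 means engrave at S336, F4585. After flipping Y the toolpath is (258.285,37.669) → (254.597,46.574) → (245.692,50.262) → (236.787,46.574) → (233.099,37.669) → (236.787,28.764) → (245.692,25.076) → (254.597,28.764) → (258.285,37.669), returning to the start.

Shape 2 is a circle drawn with `<circle>`. Its stroke #008000 means score at S556, F1679. After flipping Y the toolpath is (231.594,23.898) → (229.912,27.959) → (225.851,29.641) → (221.790,27.959) → (220.108,23.898) → (221.790,19.837) → (225.851,18.155) → (229.912,19.837) → (231.594,23.898), returning to the start.

Shape 3 is a open polyline drawn with `<path>`. Its stroke #008000 means score at S556, F1679. After flipping Y the toolpath is (214.058,20.453) → (44.405,58.497) → (156.572,24.120) → (197.321,50.623) → (115.849,33.640).

Shape 4 is a open polyline drawn with `<polyline>`. Its stroke #ff8800 means engrave at S336, F4585. After flipping Y the toolpath is (187.255,38.874) → (49.273,56.800) → (245.776,54.463) → (18.901,46.593) → (91.878,33.252).

G21
G90
G00 X258.285 Y37.669
M3 S336
G1 X254.597 Y46.574 F4585
G1 X245.692 Y50.262
G1 X236.787 Y46.574
G1 X233.099 Y37.669
G1 X236.787 Y28.764
G1 X245.692 Y25.076
G1 X254.597 Y28.764
G1 X258.285 Y37.669
G00 X231.594 Y23.898
M3 S556
G1 X229.912 Y27.959 F1679
G1 X225.851 Y29.641
G1 X221.790 Y27.959
G1 X220.108 Y23.898
G1 X221.790 Y19.837
G1 X225.851 Y18.155
G1 X229.912 Y19.837
G1 X231.594 Y23.898
G00 X214.058 Y20.453
M3 S556
G1 X44.405 Y58.497 F1679
G1 X156.572 Y24.120
G1 X197.321 Y50.623
G1 X115.849 Y33.640
G00 X187.255 Y38.874
M3 S336
G1 X49.273 Y56.800 F4585
G1 X245.776 Y54.463
G1 X18.901 Y46.593
G1 X91.878 Y33.252
M5
G00 X0.000 Y0.000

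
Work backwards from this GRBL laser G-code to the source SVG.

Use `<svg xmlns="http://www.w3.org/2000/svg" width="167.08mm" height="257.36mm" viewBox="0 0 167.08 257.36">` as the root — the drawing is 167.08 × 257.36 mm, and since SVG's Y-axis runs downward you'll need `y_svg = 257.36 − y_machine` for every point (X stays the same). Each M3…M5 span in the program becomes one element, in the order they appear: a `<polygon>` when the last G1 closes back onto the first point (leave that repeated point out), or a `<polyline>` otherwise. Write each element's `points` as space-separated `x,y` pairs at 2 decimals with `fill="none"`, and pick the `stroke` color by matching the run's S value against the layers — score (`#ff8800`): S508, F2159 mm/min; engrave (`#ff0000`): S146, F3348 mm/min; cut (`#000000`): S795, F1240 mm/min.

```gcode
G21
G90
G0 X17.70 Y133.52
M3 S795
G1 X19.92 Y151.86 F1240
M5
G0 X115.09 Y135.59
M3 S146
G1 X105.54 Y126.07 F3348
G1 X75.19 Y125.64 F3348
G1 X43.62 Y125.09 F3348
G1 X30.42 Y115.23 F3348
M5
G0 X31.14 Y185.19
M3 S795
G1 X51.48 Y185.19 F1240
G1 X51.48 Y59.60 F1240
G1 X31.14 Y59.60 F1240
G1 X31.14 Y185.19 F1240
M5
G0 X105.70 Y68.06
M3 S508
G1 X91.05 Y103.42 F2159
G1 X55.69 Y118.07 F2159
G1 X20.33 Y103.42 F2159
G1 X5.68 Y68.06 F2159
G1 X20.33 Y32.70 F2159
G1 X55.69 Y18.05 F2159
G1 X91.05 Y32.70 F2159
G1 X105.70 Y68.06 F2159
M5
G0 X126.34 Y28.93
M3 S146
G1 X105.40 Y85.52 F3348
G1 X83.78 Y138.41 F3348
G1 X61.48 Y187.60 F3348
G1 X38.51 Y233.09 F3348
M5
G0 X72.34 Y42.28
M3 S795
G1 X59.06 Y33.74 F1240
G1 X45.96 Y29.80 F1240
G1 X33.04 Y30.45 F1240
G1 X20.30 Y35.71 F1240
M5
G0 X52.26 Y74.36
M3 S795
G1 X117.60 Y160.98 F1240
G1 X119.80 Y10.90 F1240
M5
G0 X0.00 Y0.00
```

Machine Y-up, SVG Y-down with viewBox height 257.36, so y_svg = 257.36 − y_machine; X carries over.

Run 1: power S795 maps to stroke `#000000` (cut). The run is open, so emit a `<polyline>` with points (Y-flipped): 17.70,123.84 19.92,105.50.

Run 2: power S146 maps to stroke `#ff0000` (engrave). The run is open, so emit a `<polyline>` with points (Y-flipped): 115.09,121.77 105.54,131.29 75.19,131.72 43.62,132.27 30.42,142.13.

Run 3: the run's S795 means `#000000` (cut). The run returns to its start, so emit a `<polygon>` with points (Y-flipped): 31.14,72.17 51.48,72.17 51.48,197.76 31.14,197.76.

Run 4: power S508 maps to stroke `#ff8800` (score). The run returns to its start, so emit a `<polygon>` with points (Y-flipped): 105.70,189.30 91.05,153.94 55.69,139.29 20.33,153.94 5.68,189.30 20.33,224.66 55.69,239.31 91.05,224.66.

Run 5: the run's S146 means `#ff0000` (engrave). The run is open, so emit a `<polyline>` with points (Y-flipped): 126.34,228.43 105.40,171.84 83.78,118.95 61.48,69.76 38.51,24.27.

Run 6: S795 ⇒ cut layer `#000000`. The run is open, so emit a `<polyline>` with points (Y-flipped): 72.34,215.08 59.06,223.62 45.96,227.56 33.04,226.91 20.30,221.65.

Run 7: the run's S795 means `#000000` (cut). The run is open, so emit a `<polyline>` with points (Y-flipped): 52.26,183.00 117.60,96.38 119.80,246.46.

<svg xmlns="http://www.w3.org/2000/svg" width="167.08mm" height="257.36mm" viewBox="0 0 167.08 257.36">
  <polyline points="17.70,123.84 19.92,105.50" fill="none" stroke="#000000"/>
  <polyline points="115.09,121.77 105.54,131.29 75.19,131.72 43.62,132.27 30.42,142.13" fill="none" stroke="#ff0000"/>
  <polygon points="31.14,72.17 51.48,72.17 51.48,197.76 31.14,197.76" fill="none" stroke="#000000"/>
  <polygon points="105.70,189.30 91.05,153.94 55.69,139.29 20.33,153.94 5.68,189.30 20.33,224.66 55.69,239.31 91.05,224.66" fill="none" stroke="#ff8800"/>
  <polyline points="126.34,228.43 105.40,171.84 83.78,118.95 61.48,69.76 38.51,24.27" fill="none" stroke="#ff0000"/>
  <polyline points="72.34,215.08 59.06,223.62 45.96,227.56 33.04,226.91 20.30,221.65" fill="none" stroke="#000000"/>
  <polyline points="52.26,183.00 117.60,96.38 119.80,246.46" fill="none" stroke="#000000"/>
</svg>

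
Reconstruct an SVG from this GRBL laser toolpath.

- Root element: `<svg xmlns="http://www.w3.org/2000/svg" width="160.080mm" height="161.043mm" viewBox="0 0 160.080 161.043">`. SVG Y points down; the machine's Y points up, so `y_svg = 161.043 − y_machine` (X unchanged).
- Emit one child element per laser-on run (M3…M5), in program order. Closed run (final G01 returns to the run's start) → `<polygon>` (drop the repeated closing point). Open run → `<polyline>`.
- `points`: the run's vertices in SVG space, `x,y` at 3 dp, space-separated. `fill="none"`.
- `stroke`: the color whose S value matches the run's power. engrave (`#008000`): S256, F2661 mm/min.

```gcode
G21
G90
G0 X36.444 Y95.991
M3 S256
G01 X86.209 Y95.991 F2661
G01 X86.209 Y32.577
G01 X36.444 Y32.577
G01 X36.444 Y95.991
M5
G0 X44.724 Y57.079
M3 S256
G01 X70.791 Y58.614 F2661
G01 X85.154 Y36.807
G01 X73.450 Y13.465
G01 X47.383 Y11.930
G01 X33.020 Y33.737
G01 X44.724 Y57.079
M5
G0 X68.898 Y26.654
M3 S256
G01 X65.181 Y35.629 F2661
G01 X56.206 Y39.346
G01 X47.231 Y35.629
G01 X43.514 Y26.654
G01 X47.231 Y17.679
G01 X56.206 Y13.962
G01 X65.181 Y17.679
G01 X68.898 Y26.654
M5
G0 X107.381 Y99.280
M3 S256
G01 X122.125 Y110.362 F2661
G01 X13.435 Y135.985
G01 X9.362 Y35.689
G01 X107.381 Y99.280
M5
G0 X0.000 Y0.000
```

y_svg = 161.043 − y_m. Every run uses S256, so all elements get stroke `#008000` (engrave).

[1] closed run; points: 36.444,65.052 86.209,65.052 86.209,128.466 36.444,128.466

[2] closed run; points: 44.724,103.964 70.791,102.429 85.154,124.236 73.450,147.578 47.383,149.113 33.020,127.306

[3] closed run; points: 68.898,134.389 65.181,125.414 56.206,121.697 47.231,125.414 43.514,134.389 47.231,143.364 56.206,147.081 65.181,143.364

[4] closed run; points: 107.381,61.763 122.125,50.681 13.435,25.058 9.362,125.354

<svg xmlns="http://www.w3.org/2000/svg" width="160.080mm" height="161.043mm" viewBox="0 0 160.080 161.043">
  <polygon points="36.444,65.052 86.209,65.052 86.209,128.466 36.444,128.466" fill="none" stroke="#008000"/>
  <polygon points="44.724,103.964 70.791,102.429 85.154,124.236 73.450,147.578 47.383,149.113 33.020,127.306" fill="none" stroke="#008000"/>
  <polygon points="68.898,134.389 65.181,125.414 56.206,121.697 47.231,125.414 43.514,134.389 47.231,143.364 56.206,147.081 65.181,143.364" fill="none" stroke="#008000"/>
  <polygon points="107.381,61.763 122.125,50.681 13.435,25.058 9.362,125.354" fill="none" stroke="#008000"/>
</svg>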